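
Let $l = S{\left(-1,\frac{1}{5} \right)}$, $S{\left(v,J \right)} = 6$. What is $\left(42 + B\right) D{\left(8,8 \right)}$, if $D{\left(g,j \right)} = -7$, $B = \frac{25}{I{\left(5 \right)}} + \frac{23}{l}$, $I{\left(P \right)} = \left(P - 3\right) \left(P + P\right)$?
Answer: $- \frac{3955}{12} \approx -329.58$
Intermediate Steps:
$I{\left(P \right)} = 2 P \left(-3 + P\right)$ ($I{\left(P \right)} = \left(-3 + P\right) 2 P = 2 P \left(-3 + P\right)$)
$l = 6$
$B = \frac{61}{12}$ ($B = \frac{25}{2 \cdot 5 \left(-3 + 5\right)} + \frac{23}{6} = \frac{25}{2 \cdot 5 \cdot 2} + 23 \cdot \frac{1}{6} = \frac{25}{20} + \frac{23}{6} = 25 \cdot \frac{1}{20} + \frac{23}{6} = \frac{5}{4} + \frac{23}{6} = \frac{61}{12} \approx 5.0833$)
$\left(42 + B\right) D{\left(8,8 \right)} = \left(42 + \frac{61}{12}\right) \left(-7\right) = \frac{565}{12} \left(-7\right) = - \frac{3955}{12}$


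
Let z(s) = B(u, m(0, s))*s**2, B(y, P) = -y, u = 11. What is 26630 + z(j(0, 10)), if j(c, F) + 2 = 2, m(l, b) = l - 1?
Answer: 26630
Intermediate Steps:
m(l, b) = -1 + l
j(c, F) = 0 (j(c, F) = -2 + 2 = 0)
z(s) = -11*s**2 (z(s) = (-1*11)*s**2 = -11*s**2)
26630 + z(j(0, 10)) = 26630 - 11*0**2 = 26630 - 11*0 = 26630 + 0 = 26630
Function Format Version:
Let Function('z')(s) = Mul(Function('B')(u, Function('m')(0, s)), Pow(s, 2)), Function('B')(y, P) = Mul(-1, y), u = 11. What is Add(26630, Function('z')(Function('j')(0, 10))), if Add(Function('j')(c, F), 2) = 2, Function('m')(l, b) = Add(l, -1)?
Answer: 26630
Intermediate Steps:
Function('m')(l, b) = Add(-1, l)
Function('j')(c, F) = 0 (Function('j')(c, F) = Add(-2, 2) = 0)
Function('z')(s) = Mul(-11, Pow(s, 2)) (Function('z')(s) = Mul(Mul(-1, 11), Pow(s, 2)) = Mul(-11, Pow(s, 2)))
Add(26630, Function('z')(Function('j')(0, 10))) = Add(26630, Mul(-11, Pow(0, 2))) = Add(26630, Mul(-11, 0)) = Add(26630, 0) = 26630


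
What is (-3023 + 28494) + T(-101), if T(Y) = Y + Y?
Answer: 25269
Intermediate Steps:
T(Y) = 2*Y
(-3023 + 28494) + T(-101) = (-3023 + 28494) + 2*(-101) = 25471 - 202 = 25269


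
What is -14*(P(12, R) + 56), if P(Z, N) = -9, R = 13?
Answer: -658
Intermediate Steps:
-14*(P(12, R) + 56) = -14*(-9 + 56) = -14*47 = -658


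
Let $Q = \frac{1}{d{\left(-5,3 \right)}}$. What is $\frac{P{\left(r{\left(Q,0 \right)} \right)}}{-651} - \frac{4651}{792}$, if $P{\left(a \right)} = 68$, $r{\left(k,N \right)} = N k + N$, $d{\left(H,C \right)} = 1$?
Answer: $- \frac{1027219}{171864} \approx -5.9769$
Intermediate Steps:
$Q = 1$ ($Q = 1^{-1} = 1$)
$r{\left(k,N \right)} = N + N k$
$\frac{P{\left(r{\left(Q,0 \right)} \right)}}{-651} - \frac{4651}{792} = \frac{68}{-651} - \frac{4651}{792} = 68 \left(- \frac{1}{651}\right) - \frac{4651}{792} = - \frac{68}{651} - \frac{4651}{792} = - \frac{1027219}{171864}$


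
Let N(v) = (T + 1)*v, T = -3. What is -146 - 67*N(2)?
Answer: 122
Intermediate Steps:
N(v) = -2*v (N(v) = (-3 + 1)*v = -2*v)
-146 - 67*N(2) = -146 - (-134)*2 = -146 - 67*(-4) = -146 + 268 = 122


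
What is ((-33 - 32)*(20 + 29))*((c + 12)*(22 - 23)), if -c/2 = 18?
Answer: -76440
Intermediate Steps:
c = -36 (c = -2*18 = -36)
((-33 - 32)*(20 + 29))*((c + 12)*(22 - 23)) = ((-33 - 32)*(20 + 29))*((-36 + 12)*(22 - 23)) = (-65*49)*(-24*(-1)) = -3185*24 = -76440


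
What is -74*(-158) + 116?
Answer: 11808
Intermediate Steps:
-74*(-158) + 116 = 11692 + 116 = 11808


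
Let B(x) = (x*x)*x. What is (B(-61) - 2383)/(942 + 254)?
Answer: -57341/299 ≈ -191.78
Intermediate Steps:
B(x) = x³ (B(x) = x²*x = x³)
(B(-61) - 2383)/(942 + 254) = ((-61)³ - 2383)/(942 + 254) = (-226981 - 2383)/1196 = -229364*1/1196 = -57341/299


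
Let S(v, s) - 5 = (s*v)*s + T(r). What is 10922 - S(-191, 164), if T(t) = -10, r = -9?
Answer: 5148063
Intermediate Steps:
S(v, s) = -5 + v*s² (S(v, s) = 5 + ((s*v)*s - 10) = 5 + (v*s² - 10) = 5 + (-10 + v*s²) = -5 + v*s²)
10922 - S(-191, 164) = 10922 - (-5 - 191*164²) = 10922 - (-5 - 191*26896) = 10922 - (-5 - 5137136) = 10922 - 1*(-5137141) = 10922 + 5137141 = 5148063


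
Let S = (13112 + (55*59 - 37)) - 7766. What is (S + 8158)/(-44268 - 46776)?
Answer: -4178/22761 ≈ -0.18356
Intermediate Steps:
S = 8554 (S = (13112 + (3245 - 37)) - 7766 = (13112 + 3208) - 7766 = 16320 - 7766 = 8554)
(S + 8158)/(-44268 - 46776) = (8554 + 8158)/(-44268 - 46776) = 16712/(-91044) = 16712*(-1/91044) = -4178/22761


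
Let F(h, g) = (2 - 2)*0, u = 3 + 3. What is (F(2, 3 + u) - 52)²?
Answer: 2704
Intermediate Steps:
u = 6
F(h, g) = 0 (F(h, g) = 0*0 = 0)
(F(2, 3 + u) - 52)² = (0 - 52)² = (-52)² = 2704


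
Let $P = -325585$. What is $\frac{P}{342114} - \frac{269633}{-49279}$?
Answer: $\frac{76200720947}{16859035806} \approx 4.5199$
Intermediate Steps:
$\frac{P}{342114} - \frac{269633}{-49279} = - \frac{325585}{342114} - \frac{269633}{-49279} = \left(-325585\right) \frac{1}{342114} - - \frac{269633}{49279} = - \frac{325585}{342114} + \frac{269633}{49279} = \frac{76200720947}{16859035806}$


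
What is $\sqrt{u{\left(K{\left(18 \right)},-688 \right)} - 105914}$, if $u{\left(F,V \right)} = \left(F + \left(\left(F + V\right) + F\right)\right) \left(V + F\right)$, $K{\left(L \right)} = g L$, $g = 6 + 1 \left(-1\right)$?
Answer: $5 \sqrt{5762} \approx 379.54$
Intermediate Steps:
$g = 5$ ($g = 6 - 1 = 5$)
$K{\left(L \right)} = 5 L$
$u{\left(F,V \right)} = \left(F + V\right) \left(V + 3 F\right)$ ($u{\left(F,V \right)} = \left(F + \left(V + 2 F\right)\right) \left(F + V\right) = \left(V + 3 F\right) \left(F + V\right) = \left(F + V\right) \left(V + 3 F\right)$)
$\sqrt{u{\left(K{\left(18 \right)},-688 \right)} - 105914} = \sqrt{\left(\left(-688\right)^{2} + 3 \left(5 \cdot 18\right)^{2} + 4 \cdot 5 \cdot 18 \left(-688\right)\right) - 105914} = \sqrt{\left(473344 + 3 \cdot 90^{2} + 4 \cdot 90 \left(-688\right)\right) - 105914} = \sqrt{\left(473344 + 3 \cdot 8100 - 247680\right) - 105914} = \sqrt{\left(473344 + 24300 - 247680\right) - 105914} = \sqrt{249964 - 105914} = \sqrt{144050} = 5 \sqrt{5762}$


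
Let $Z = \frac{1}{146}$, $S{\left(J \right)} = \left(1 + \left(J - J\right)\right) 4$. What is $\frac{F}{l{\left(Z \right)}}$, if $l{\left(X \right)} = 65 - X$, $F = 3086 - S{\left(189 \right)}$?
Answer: $\frac{449972}{9489} \approx 47.42$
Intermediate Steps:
$S{\left(J \right)} = 4$ ($S{\left(J \right)} = \left(1 + 0\right) 4 = 1 \cdot 4 = 4$)
$F = 3082$ ($F = 3086 - 4 = 3082$)
$Z = \frac{1}{146} \approx 0.0068493$
$\frac{F}{l{\left(Z \right)}} = \frac{3082}{65 - \frac{1}{146}} = \frac{3082}{\frac{9489}{146}} = 3082 \cdot \frac{146}{9489} = \frac{449972}{9489}$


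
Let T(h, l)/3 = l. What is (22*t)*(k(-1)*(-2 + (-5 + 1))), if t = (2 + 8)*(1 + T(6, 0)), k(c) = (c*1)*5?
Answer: 6600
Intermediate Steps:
T(h, l) = 3*l
k(c) = 5*c (k(c) = c*5 = 5*c)
t = 10 (t = (2 + 8)*(1 + 3*0) = 10*(1 + 0) = 10*1 = 10)
(22*t)*(k(-1)*(-2 + (-5 + 1))) = (22*10)*((5*(-1))*(-2 + (-5 + 1))) = 220*(-5*(-2 - 4)) = 220*(-5*(-6)) = 220*30 = 6600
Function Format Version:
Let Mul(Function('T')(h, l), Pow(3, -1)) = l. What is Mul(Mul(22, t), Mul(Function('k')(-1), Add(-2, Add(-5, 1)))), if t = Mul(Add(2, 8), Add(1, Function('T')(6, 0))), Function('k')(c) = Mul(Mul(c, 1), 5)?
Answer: 6600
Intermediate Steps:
Function('T')(h, l) = Mul(3, l)
Function('k')(c) = Mul(5, c) (Function('k')(c) = Mul(c, 5) = Mul(5, c))
t = 10 (t = Mul(Add(2, 8), Add(1, Mul(3, 0))) = Mul(10, Add(1, 0)) = Mul(10, 1) = 10)
Mul(Mul(22, t), Mul(Function('k')(-1), Add(-2, Add(-5, 1)))) = Mul(Mul(22, 10), Mul(Mul(5, -1), Add(-2, Add(-5, 1)))) = Mul(220, Mul(-5, Add(-2, -4))) = Mul(220, Mul(-5, -6)) = Mul(220, 30) = 6600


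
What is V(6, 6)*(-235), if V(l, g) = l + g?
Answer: -2820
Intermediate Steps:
V(l, g) = g + l
V(6, 6)*(-235) = (6 + 6)*(-235) = 12*(-235) = -2820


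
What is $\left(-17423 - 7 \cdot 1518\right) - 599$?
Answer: $-28648$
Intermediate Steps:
$\left(-17423 - 7 \cdot 1518\right) - 599 = \left(-17423 - 10626\right) - 599 = -28049 - 599 = -28648$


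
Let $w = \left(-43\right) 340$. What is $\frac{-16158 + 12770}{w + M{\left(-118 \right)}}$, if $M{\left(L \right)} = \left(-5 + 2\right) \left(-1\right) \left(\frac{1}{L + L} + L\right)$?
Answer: $\frac{799568}{3533867} \approx 0.22626$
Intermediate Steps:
$M{\left(L \right)} = 3 L + \frac{3}{2 L}$ ($M{\left(L \right)} = \left(-3\right) \left(-1\right) \left(\frac{1}{2 L} + L\right) = 3 \left(\frac{1}{2 L} + L\right) = 3 \left(L + \frac{1}{2 L}\right) = 3 L + \frac{3}{2 L}$)
$w = -14620$
$\frac{-16158 + 12770}{w + M{\left(-118 \right)}} = \frac{-16158 + 12770}{-14620 + \left(3 \left(-118\right) + \frac{3}{2 \left(-118\right)}\right)} = - \frac{3388}{-14620 + \left(-354 + \frac{3}{2} \left(- \frac{1}{118}\right)\right)} = - \frac{3388}{-14620 - \frac{83547}{236}} = - \frac{3388}{- \frac{3533867}{236}} = \left(-3388\right) \left(- \frac{236}{3533867}\right) = \frac{799568}{3533867}$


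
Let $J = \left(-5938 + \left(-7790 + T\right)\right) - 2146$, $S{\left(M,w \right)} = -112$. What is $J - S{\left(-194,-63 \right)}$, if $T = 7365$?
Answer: $-8397$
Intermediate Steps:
$J = -8509$ ($J = \left(-5938 + \left(-7790 + 7365\right)\right) - 2146 = \left(-5938 - 425\right) - 2146 = -6363 - 2146 = -8509$)
$J - S{\left(-194,-63 \right)} = -8509 - -112 = -8509 + 112 = -8397$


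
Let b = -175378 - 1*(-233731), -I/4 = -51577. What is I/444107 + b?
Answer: 25915182079/444107 ≈ 58353.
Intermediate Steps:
I = 206308 (I = -4*(-51577) = 206308)
b = 58353 (b = -175378 + 233731 = 58353)
I/444107 + b = 206308/444107 + 58353 = 25915182079/444107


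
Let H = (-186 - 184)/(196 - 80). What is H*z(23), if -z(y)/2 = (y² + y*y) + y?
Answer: 199985/29 ≈ 6896.0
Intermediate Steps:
z(y) = -4*y² - 2*y (z(y) = -2*((y² + y*y) + y) = -2*((y² + y²) + y) = -2*(2*y² + y) = -2*(y + 2*y²) = -4*y² - 2*y)
H = -185/58 (H = -370/116 = -370*1/116 = -185/58 ≈ -3.1897)
H*z(23) = -(-185)*23*(1 + 2*23)/29 = -(-185)*23*(1 + 46)/29 = -(-185)*23*47/29 = -185/58*(-2162) = 199985/29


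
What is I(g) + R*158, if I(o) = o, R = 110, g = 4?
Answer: 17384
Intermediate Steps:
I(g) + R*158 = 4 + 110*158 = 4 + 17380 = 17384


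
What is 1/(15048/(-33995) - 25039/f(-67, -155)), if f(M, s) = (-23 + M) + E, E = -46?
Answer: 4623320/849154277 ≈ 0.0054446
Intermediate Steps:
f(M, s) = -69 + M (f(M, s) = (-23 + M) - 46 = -69 + M)
1/(15048/(-33995) - 25039/f(-67, -155)) = 1/(15048/(-33995) - 25039/(-69 - 67)) = 1/(15048*(-1/33995) - 25039/(-136)) = 1/(-15048/33995 - 25039*(-1/136)) = 1/(-15048/33995 + 25039/136) = 1/(849154277/4623320) = 4623320/849154277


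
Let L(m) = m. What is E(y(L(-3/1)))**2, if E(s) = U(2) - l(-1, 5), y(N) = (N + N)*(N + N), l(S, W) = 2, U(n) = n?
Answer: 0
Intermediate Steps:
y(N) = 4*N**2 (y(N) = (2*N)*(2*N) = 4*N**2)
E(s) = 0 (E(s) = 2 - 1*2 = 2 - 2 = 0)
E(y(L(-3/1)))**2 = 0**2 = 0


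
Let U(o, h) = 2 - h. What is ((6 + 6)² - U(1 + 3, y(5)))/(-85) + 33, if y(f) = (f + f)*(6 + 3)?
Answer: 2573/85 ≈ 30.271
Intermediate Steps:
y(f) = 18*f (y(f) = (2*f)*9 = 18*f)
((6 + 6)² - U(1 + 3, y(5)))/(-85) + 33 = ((6 + 6)² - (2 - 18*5))/(-85) + 33 = (12² - (2 - 1*90))*(-1/85) + 33 = (144 - (2 - 90))*(-1/85) + 33 = (144 - 1*(-88))*(-1/85) + 33 = (144 + 88)*(-1/85) + 33 = 232*(-1/85) + 33 = -232/85 + 33 = 2573/85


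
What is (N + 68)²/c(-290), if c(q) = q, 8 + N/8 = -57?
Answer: -102152/145 ≈ -704.50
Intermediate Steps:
N = -520 (N = -64 + 8*(-57) = -64 - 456 = -520)
(N + 68)²/c(-290) = (-520 + 68)²/(-290) = (-452)²*(-1/290) = 204304*(-1/290) = -102152/145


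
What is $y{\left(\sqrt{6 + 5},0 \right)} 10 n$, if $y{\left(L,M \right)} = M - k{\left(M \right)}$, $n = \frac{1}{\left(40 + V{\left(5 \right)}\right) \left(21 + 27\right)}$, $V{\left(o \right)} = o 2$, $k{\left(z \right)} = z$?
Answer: $0$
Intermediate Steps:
$V{\left(o \right)} = 2 o$
$n = \frac{1}{2400}$ ($n = \frac{1}{\left(40 + 2 \cdot 5\right) \left(21 + 27\right)} = \frac{1}{\left(40 + 10\right) 48} = \frac{1}{50 \cdot 48} = \frac{1}{2400} \approx 0.00041667$)
$y{\left(L,M \right)} = 0$ ($y{\left(L,M \right)} = M - M = 0$)
$y{\left(\sqrt{6 + 5},0 \right)} 10 n = 0 \cdot 10 \cdot \frac{1}{2400} = 0 \cdot \frac{1}{2400} = 0$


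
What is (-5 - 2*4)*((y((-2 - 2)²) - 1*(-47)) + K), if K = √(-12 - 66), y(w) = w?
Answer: -819 - 13*I*√78 ≈ -819.0 - 114.81*I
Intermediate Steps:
K = I*√78 (K = √(-78) = I*√78 ≈ 8.8318*I)
(-5 - 2*4)*((y((-2 - 2)²) - 1*(-47)) + K) = (-5 - 2*4)*(((-2 - 2)² - 1*(-47)) + I*√78) = (-5 - 8)*(((-4)² + 47) + I*√78) = -13*((16 + 47) + I*√78) = -13*(63 + I*√78) = -819 - 13*I*√78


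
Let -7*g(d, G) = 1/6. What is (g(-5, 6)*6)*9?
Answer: -9/7 ≈ -1.2857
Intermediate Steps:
g(d, G) = -1/42 (g(d, G) = -⅐/6 = -⅐*⅙ = -1/42)
(g(-5, 6)*6)*9 = -1/42*6*9 = -⅐*9 = -9/7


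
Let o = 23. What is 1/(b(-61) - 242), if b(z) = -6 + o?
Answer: -1/225 ≈ -0.0044444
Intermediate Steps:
b(z) = 17 (b(z) = -6 + 23 = 17)
1/(b(-61) - 242) = 1/(17 - 242) = 1/(-225) = -1/225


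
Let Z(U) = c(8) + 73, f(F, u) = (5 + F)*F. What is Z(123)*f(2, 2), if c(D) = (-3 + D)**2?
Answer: 1372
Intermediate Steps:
f(F, u) = F*(5 + F)
Z(U) = 98 (Z(U) = (-3 + 8)**2 + 73 = 5**2 + 73 = 25 + 73 = 98)
Z(123)*f(2, 2) = 98*(2*(5 + 2)) = 98*(2*7) = 98*14 = 1372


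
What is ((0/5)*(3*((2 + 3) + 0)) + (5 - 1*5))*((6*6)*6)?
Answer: 0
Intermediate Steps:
((0/5)*(3*((2 + 3) + 0)) + (5 - 1*5))*((6*6)*6) = ((0*(1/5))*(3*(5 + 0)) + (5 - 5))*(36*6) = (0*(3*5) + 0)*216 = (0*15 + 0)*216 = (0 + 0)*216 = 0*216 = 0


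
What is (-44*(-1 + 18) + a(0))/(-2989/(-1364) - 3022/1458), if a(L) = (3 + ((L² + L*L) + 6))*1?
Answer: -734829084/117977 ≈ -6228.6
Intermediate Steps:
a(L) = 9 + 2*L² (a(L) = (3 + ((L² + L²) + 6))*1 = (3 + (2*L² + 6))*1 = (3 + (6 + 2*L²))*1 = (9 + 2*L²)*1 = 9 + 2*L²)
(-44*(-1 + 18) + a(0))/(-2989/(-1364) - 3022/1458) = (-44*(-1 + 18) + (9 + 2*0²))/(-2989/(-1364) - 3022/1458) = (-44*17 + (9 + 2*0))/(-2989*(-1/1364) - 3022*1/1458) = (-748 + (9 + 0))/(2989/1364 - 1511/729) = (-748 + 9)/(117977/994356) = -739*994356/117977 = -734829084/117977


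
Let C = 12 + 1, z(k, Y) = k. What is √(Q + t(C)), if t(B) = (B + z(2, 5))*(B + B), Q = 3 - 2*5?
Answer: √383 ≈ 19.570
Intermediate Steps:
Q = -7 (Q = 3 - 10 = -7)
C = 13
t(B) = 2*B*(2 + B) (t(B) = (B + 2)*(B + B) = (2 + B)*(2*B) = 2*B*(2 + B))
√(Q + t(C)) = √(-7 + 2*13*(2 + 13)) = √(-7 + 2*13*15) = √(-7 + 390) = √383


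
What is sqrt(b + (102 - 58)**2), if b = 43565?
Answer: sqrt(45501) ≈ 213.31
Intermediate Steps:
sqrt(b + (102 - 58)**2) = sqrt(43565 + (102 - 58)**2) = sqrt(43565 + 44**2) = sqrt(43565 + 1936) = sqrt(45501)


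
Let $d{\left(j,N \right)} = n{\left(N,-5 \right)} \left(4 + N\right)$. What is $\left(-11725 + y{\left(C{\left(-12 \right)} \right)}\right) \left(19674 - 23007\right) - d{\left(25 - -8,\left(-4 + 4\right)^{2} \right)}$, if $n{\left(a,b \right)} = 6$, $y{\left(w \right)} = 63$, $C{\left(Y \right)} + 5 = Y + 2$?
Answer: $38869422$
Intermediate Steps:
$C{\left(Y \right)} = -3 + Y$ ($C{\left(Y \right)} = -5 + \left(Y + 2\right) = -5 + \left(2 + Y\right) = -3 + Y$)
$d{\left(j,N \right)} = 24 + 6 N$ ($d{\left(j,N \right)} = 6 \left(4 + N\right) = 24 + 6 N$)
$\left(-11725 + y{\left(C{\left(-12 \right)} \right)}\right) \left(19674 - 23007\right) - d{\left(25 - -8,\left(-4 + 4\right)^{2} \right)} = \left(-11725 + 63\right) \left(19674 - 23007\right) - \left(24 + 6 \left(-4 + 4\right)^{2}\right) = \left(-11662\right) \left(-3333\right) - \left(24 + 6 \cdot 0^{2}\right) = 38869446 - \left(24 + 6 \cdot 0\right) = 38869446 - \left(24 + 0\right) = 38869446 - 24 = 38869422$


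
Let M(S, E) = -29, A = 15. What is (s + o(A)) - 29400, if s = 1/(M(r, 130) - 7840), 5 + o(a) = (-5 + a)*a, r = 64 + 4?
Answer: -230207596/7869 ≈ -29255.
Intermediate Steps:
r = 68
o(a) = -5 + a*(-5 + a) (o(a) = -5 + (-5 + a)*a = -5 + a*(-5 + a))
s = -1/7869 (s = 1/(-29 - 7840) = 1/(-7869) = -1/7869 ≈ -0.00012708)
(s + o(A)) - 29400 = (-1/7869 + (-5 + 15² - 5*15)) - 29400 = (-1/7869 + (-5 + 225 - 75)) - 29400 = (-1/7869 + 145) - 29400 = 1141004/7869 - 29400 = -230207596/7869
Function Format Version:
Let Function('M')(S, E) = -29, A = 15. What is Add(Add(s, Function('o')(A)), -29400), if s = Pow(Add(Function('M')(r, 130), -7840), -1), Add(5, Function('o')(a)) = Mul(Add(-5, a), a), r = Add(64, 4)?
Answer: Rational(-230207596, 7869) ≈ -29255.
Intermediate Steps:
r = 68
Function('o')(a) = Add(-5, Mul(a, Add(-5, a))) (Function('o')(a) = Add(-5, Mul(Add(-5, a), a)) = Add(-5, Mul(a, Add(-5, a))))
s = Rational(-1, 7869) (s = Pow(Add(-29, -7840), -1) = Pow(-7869, -1) = Rational(-1, 7869) ≈ -0.00012708)
Add(Add(s, Function('o')(A)), -29400) = Add(Add(Rational(-1, 7869), Add(-5, Pow(15, 2), Mul(-5, 15))), -29400) = Add(Add(Rational(-1, 7869), Add(-5, 225, -75)), -29400) = Add(Add(Rational(-1, 7869), 145), -29400) = Add(Rational(1141004, 7869), -29400) = Rational(-230207596, 7869)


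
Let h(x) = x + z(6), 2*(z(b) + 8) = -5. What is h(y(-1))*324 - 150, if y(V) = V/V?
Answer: -3228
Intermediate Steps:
z(b) = -21/2 (z(b) = -8 + (1/2)*(-5) = -8 - 5/2 = -21/2)
y(V) = 1
h(x) = -21/2 + x (h(x) = x - 21/2 = -21/2 + x)
h(y(-1))*324 - 150 = (-21/2 + 1)*324 - 150 = -19/2*324 - 150 = -3078 - 150 = -3228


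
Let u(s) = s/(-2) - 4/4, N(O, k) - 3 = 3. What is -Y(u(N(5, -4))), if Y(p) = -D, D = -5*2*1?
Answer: -10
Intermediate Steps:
N(O, k) = 6 (N(O, k) = 3 + 3 = 6)
u(s) = -1 - s/2 (u(s) = s*(-½) - 4*¼ = -s/2 - 1 = -1 - s/2)
D = -10 (D = -10*1 = -10)
Y(p) = 10 (Y(p) = -1*(-10) = 10)
-Y(u(N(5, -4))) = -1*10 = -10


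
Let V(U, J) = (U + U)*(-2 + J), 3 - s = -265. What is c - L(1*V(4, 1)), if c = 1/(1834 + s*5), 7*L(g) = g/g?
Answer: -3167/22218 ≈ -0.14254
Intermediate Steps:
s = 268 (s = 3 - 1*(-265) = 3 + 265 = 268)
V(U, J) = 2*U*(-2 + J) (V(U, J) = (2*U)*(-2 + J) = 2*U*(-2 + J))
L(g) = ⅐ (L(g) = (g/g)/7 = (⅐)*1 = ⅐)
c = 1/3174 (c = 1/(1834 + 268*5) = 1/(1834 + 1340) = 1/3174 ≈ 0.00031506)
c - L(1*V(4, 1)) = 1/3174 - 1*⅐ = 1/3174 - ⅐ = -3167/22218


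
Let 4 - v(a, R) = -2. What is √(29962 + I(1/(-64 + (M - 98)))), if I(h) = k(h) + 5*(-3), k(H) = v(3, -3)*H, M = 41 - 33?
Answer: 2*√44388883/77 ≈ 173.05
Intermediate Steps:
M = 8
v(a, R) = 6 (v(a, R) = 4 - 1*(-2) = 4 + 2 = 6)
k(H) = 6*H
I(h) = -15 + 6*h (I(h) = 6*h + 5*(-3) = 6*h - 15 = -15 + 6*h)
√(29962 + I(1/(-64 + (M - 98)))) = √(29962 + (-15 + 6/(-64 + (8 - 98)))) = √(29962 + (-15 + 6/(-64 - 90))) = √(29962 + (-15 + 6/(-154))) = √(29962 + (-15 + 6*(-1/154))) = √(29962 + (-15 - 3/77)) = √(29962 - 1158/77) = √(2305916/77) = 2*√44388883/77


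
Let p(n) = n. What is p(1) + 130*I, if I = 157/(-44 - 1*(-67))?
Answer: 20433/23 ≈ 888.39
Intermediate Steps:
I = 157/23 (I = 157/(-44 + 67) = 157/23 ≈ 6.8261)
p(1) + 130*I = 1 + 130*(157/23) = 1 + 20410/23 = 20433/23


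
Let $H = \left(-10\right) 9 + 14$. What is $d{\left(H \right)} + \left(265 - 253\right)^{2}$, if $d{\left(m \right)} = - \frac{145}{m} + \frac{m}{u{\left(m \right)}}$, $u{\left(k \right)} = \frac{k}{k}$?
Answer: $\frac{5313}{76} \approx 69.908$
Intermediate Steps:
$u{\left(k \right)} = 1$
$H = -76$ ($H = -90 + 14 = -76$)
$d{\left(m \right)} = m - \frac{145}{m}$ ($d{\left(m \right)} = - \frac{145}{m} + \frac{m}{1} = - \frac{145}{m} + m 1 = - \frac{145}{m} + m = m - \frac{145}{m}$)
$d{\left(H \right)} + \left(265 - 253\right)^{2} = \left(-76 - \frac{145}{-76}\right) + \left(265 - 253\right)^{2} = \left(-76 - - \frac{145}{76}\right) + 12^{2} = \left(-76 + \frac{145}{76}\right) + 144 = - \frac{5631}{76} + 144 = \frac{5313}{76}$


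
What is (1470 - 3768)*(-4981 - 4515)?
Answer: 21821808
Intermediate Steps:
(1470 - 3768)*(-4981 - 4515) = -2298*(-9496) = 21821808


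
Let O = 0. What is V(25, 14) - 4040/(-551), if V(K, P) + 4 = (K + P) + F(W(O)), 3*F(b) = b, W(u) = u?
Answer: 23325/551 ≈ 42.332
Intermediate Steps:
F(b) = b/3
V(K, P) = -4 + K + P (V(K, P) = -4 + ((K + P) + (⅓)*0) = -4 + ((K + P) + 0) = -4 + (K + P) = -4 + K + P)
V(25, 14) - 4040/(-551) = (-4 + 25 + 14) - 4040/(-551) = 35 - 4040*(-1)/551 = 35 - 1*(-4040/551) = 35 + 4040/551 = 23325/551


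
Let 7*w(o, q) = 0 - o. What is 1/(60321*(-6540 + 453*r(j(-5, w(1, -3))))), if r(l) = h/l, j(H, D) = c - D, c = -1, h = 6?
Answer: -1/585777231 ≈ -1.7071e-9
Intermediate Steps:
w(o, q) = -o/7 (w(o, q) = (0 - o)/7 = (-o)/7 = -o/7)
j(H, D) = -1 - D
r(l) = 6/l
1/(60321*(-6540 + 453*r(j(-5, w(1, -3))))) = 1/(60321*(-6540 + 453*(6/(-1 - (-1)/7)))) = 1/(60321*(-6540 + 453*(6/(-1 - 1*(-⅐))))) = 1/(60321*(-6540 + 453*(6/(-1 + ⅐)))) = 1/(60321*(-6540 + 453*(6/(-6/7)))) = 1/(60321*(-6540 + 453*(6*(-7/6)))) = 1/(60321*(-6540 + 453*(-7))) = 1/(60321*(-6540 - 3171)) = (1/60321)/(-9711) = (1/60321)*(-1/9711) = -1/585777231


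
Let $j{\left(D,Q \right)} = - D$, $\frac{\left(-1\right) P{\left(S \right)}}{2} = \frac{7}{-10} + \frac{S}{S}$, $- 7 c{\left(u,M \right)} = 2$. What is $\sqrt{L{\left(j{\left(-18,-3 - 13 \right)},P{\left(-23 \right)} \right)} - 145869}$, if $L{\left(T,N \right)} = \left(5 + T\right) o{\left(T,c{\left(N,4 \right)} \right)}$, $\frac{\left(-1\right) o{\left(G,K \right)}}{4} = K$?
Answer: $\frac{i \sqrt{7146293}}{7} \approx 381.89 i$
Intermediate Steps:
$c{\left(u,M \right)} = - \frac{2}{7}$ ($c{\left(u,M \right)} = \left(- \frac{1}{7}\right) 2 = - \frac{2}{7}$)
$o{\left(G,K \right)} = - 4 K$
$P{\left(S \right)} = - \frac{3}{5}$ ($P{\left(S \right)} = - 2 \left(\frac{7}{-10} + \frac{S}{S}\right) = - 2 \left(7 \left(- \frac{1}{10}\right) + 1\right) = - 2 \left(- \frac{7}{10} + 1\right) = \left(-2\right) \frac{3}{10} = - \frac{3}{5}$)
$L{\left(T,N \right)} = \frac{40}{7} + \frac{8 T}{7}$ ($L{\left(T,N \right)} = \left(5 + T\right) \left(\left(-4\right) \left(- \frac{2}{7}\right)\right) = \left(5 + T\right) \frac{8}{7} = \frac{40}{7} + \frac{8 T}{7}$)
$\sqrt{L{\left(j{\left(-18,-3 - 13 \right)},P{\left(-23 \right)} \right)} - 145869} = \sqrt{\left(\frac{40}{7} + \frac{8 \left(\left(-1\right) \left(-18\right)\right)}{7}\right) - 145869} = \sqrt{\left(\frac{40}{7} + \frac{8}{7} \cdot 18\right) - 145869} = \sqrt{\left(\frac{40}{7} + \frac{144}{7}\right) - 145869} = \sqrt{\frac{184}{7} - 145869} = \sqrt{- \frac{1020899}{7}} = \frac{i \sqrt{7146293}}{7}$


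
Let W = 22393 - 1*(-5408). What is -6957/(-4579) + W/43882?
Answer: 432587853/200935678 ≈ 2.1529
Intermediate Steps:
W = 27801 (W = 22393 + 5408 = 27801)
-6957/(-4579) + W/43882 = -6957/(-4579) + 27801/43882 = -6957*(-1/4579) + 27801*(1/43882) = 6957/4579 + 27801/43882 = 432587853/200935678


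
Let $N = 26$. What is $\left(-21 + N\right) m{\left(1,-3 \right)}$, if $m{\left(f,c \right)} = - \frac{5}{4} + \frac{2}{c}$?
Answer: $- \frac{115}{12} \approx -9.5833$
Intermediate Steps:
$m{\left(f,c \right)} = - \frac{5}{4} + \frac{2}{c}$ ($m{\left(f,c \right)} = \left(-5\right) \frac{1}{4} + \frac{2}{c} = - \frac{5}{4} + \frac{2}{c}$)
$\left(-21 + N\right) m{\left(1,-3 \right)} = \left(-21 + 26\right) \left(- \frac{5}{4} + \frac{2}{-3}\right) = 5 \left(- \frac{5}{4} + 2 \left(- \frac{1}{3}\right)\right) = 5 \left(- \frac{5}{4} - \frac{2}{3}\right) = 5 \left(- \frac{23}{12}\right) = - \frac{115}{12}$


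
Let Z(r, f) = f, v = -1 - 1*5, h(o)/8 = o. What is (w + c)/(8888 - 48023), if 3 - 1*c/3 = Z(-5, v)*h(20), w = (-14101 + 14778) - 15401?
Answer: 789/2609 ≈ 0.30241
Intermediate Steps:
h(o) = 8*o
v = -6 (v = -1 - 5 = -6)
w = -14724 (w = 677 - 15401 = -14724)
c = 2889 (c = 9 - (-18)*8*20 = 9 - (-18)*160 = 9 - 3*(-960) = 9 + 2880 = 2889)
(w + c)/(8888 - 48023) = (-14724 + 2889)/(8888 - 48023) = -11835/(-39135) = -11835*(-1/39135) = 789/2609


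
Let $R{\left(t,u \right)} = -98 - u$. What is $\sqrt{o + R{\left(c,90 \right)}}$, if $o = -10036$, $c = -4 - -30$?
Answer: $12 i \sqrt{71} \approx 101.11 i$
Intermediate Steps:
$c = 26$ ($c = -4 + 30 = 26$)
$\sqrt{o + R{\left(c,90 \right)}} = \sqrt{-10036 - 188} = \sqrt{-10224} = 12 i \sqrt{71}$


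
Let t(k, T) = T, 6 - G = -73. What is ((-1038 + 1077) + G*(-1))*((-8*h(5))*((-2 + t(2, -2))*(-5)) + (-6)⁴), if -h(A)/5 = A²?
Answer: -851840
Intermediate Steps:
G = 79 (G = 6 - 1*(-73) = 6 + 73 = 79)
h(A) = -5*A²
((-1038 + 1077) + G*(-1))*((-8*h(5))*((-2 + t(2, -2))*(-5)) + (-6)⁴) = ((-1038 + 1077) + 79*(-1))*((-(-40)*5²)*((-2 - 2)*(-5)) + (-6)⁴) = (39 - 79)*((-(-40)*25)*(-4*(-5)) + 1296) = -40*(-8*(-125)*20 + 1296) = -40*(1000*20 + 1296) = -40*(20000 + 1296) = -40*21296 = -851840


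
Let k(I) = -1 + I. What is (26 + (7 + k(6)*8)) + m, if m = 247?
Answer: 320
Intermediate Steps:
(26 + (7 + k(6)*8)) + m = (26 + (7 + (-1 + 6)*8)) + 247 = (26 + (7 + 5*8)) + 247 = (26 + (7 + 40)) + 247 = (26 + 47) + 247 = 73 + 247 = 320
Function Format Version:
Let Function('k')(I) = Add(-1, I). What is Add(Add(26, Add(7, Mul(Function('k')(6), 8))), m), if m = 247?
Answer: 320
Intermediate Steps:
Add(Add(26, Add(7, Mul(Function('k')(6), 8))), m) = Add(Add(26, Add(7, Mul(Add(-1, 6), 8))), 247) = Add(Add(26, Add(7, Mul(5, 8))), 247) = Add(Add(26, Add(7, 40)), 247) = Add(Add(26, 47), 247) = Add(73, 247) = 320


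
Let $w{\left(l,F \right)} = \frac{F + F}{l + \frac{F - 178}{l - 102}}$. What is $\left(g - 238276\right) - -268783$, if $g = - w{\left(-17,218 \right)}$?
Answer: $\frac{62987825}{2063} \approx 30532.0$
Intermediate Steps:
$w{\left(l,F \right)} = \frac{2 F}{l + \frac{-178 + F}{-102 + l}}$
$g = \frac{51884}{2063}$ ($g = - \frac{2 \cdot 218 \left(-102 - 17\right)}{-178 + 218 + \left(-17\right)^{2} - -1734} = - \frac{2 \cdot 218 \left(-119\right)}{-178 + 218 + 289 + 1734} = - \frac{2 \cdot 218 \left(-119\right)}{2063} = \left(-1\right) \left(- \frac{51884}{2063}\right) = \frac{51884}{2063} \approx 25.15$)
$\left(g - 238276\right) - -268783 = \left(\frac{51884}{2063} - 238276\right) - -268783 = \left(\frac{51884}{2063} - 238276\right) + 268783 = - \frac{491511504}{2063} + 268783 = \frac{62987825}{2063}$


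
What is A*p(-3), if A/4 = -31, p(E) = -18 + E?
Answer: 2604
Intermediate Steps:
A = -124 (A = 4*(-31) = -124)
A*p(-3) = -124*(-18 - 3) = -124*(-21) = 2604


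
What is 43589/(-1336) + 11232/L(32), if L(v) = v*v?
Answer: -115739/5344 ≈ -21.658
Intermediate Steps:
L(v) = v²
43589/(-1336) + 11232/L(32) = 43589/(-1336) + 11232/(32²) = 43589*(-1/1336) + 11232/1024 = -43589/1336 + 11232*(1/1024) = -43589/1336 + 351/32 = -115739/5344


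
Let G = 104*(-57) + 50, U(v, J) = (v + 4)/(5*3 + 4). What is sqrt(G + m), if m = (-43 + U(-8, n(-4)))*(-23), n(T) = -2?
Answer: 3*I*sqrt(195909)/19 ≈ 69.887*I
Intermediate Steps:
U(v, J) = 4/19 + v/19 (U(v, J) = (4 + v)/(15 + 4) = (4 + v)/19 = (4 + v)*(1/19) = 4/19 + v/19)
G = -5878 (G = -5928 + 50 = -5878)
m = 18883/19 (m = (-43 + (4/19 + (1/19)*(-8)))*(-23) = (-43 + (4/19 - 8/19))*(-23) = (-43 - 4/19)*(-23) = -821/19*(-23) = 18883/19 ≈ 993.84)
sqrt(G + m) = sqrt(-5878 + 18883/19) = sqrt(-92799/19) = 3*I*sqrt(195909)/19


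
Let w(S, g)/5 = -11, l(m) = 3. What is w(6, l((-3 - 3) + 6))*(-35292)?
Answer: 1941060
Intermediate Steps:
w(S, g) = -55 (w(S, g) = 5*(-11) = -55)
w(6, l((-3 - 3) + 6))*(-35292) = -55*(-35292) = 1941060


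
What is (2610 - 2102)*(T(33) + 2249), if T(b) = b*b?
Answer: 1695704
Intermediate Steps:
T(b) = b²
(2610 - 2102)*(T(33) + 2249) = (2610 - 2102)*(33² + 2249) = 508*(1089 + 2249) = 508*3338 = 1695704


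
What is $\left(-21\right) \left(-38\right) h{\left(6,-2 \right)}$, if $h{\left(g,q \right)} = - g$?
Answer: $-4788$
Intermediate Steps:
$\left(-21\right) \left(-38\right) h{\left(6,-2 \right)} = \left(-21\right) \left(-38\right) \left(\left(-1\right) 6\right) = 798 \left(-6\right) = -4788$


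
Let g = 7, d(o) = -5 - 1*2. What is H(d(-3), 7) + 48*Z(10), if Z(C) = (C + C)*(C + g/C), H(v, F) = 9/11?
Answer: 113001/11 ≈ 10273.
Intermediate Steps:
d(o) = -7 (d(o) = -5 - 2 = -7)
H(v, F) = 9/11 (H(v, F) = 9*(1/11) = 9/11)
Z(C) = 2*C*(C + 7/C) (Z(C) = (C + C)*(C + 7/C) = (2*C)*(C + 7/C) = 2*C*(C + 7/C))
H(d(-3), 7) + 48*Z(10) = 9/11 + 48*(14 + 2*10²) = 9/11 + 48*(14 + 2*100) = 9/11 + 48*(14 + 200) = 9/11 + 48*214 = 9/11 + 10272 = 113001/11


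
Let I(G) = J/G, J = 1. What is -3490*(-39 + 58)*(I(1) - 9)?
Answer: 530480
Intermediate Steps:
I(G) = 1/G
-3490*(-39 + 58)*(I(1) - 9) = -3490*(-39 + 58)*(1/1 - 9) = -66310*(1 - 9) = -66310*(-8) = -3490*(-152) = 530480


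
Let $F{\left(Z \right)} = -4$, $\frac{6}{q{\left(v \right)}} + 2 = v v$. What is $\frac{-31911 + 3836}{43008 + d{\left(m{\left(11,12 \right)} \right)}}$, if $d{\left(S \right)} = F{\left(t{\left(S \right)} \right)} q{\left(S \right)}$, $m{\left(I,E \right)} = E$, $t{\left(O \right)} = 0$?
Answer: $- \frac{1993325}{3053556} \approx -0.65279$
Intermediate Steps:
$q{\left(v \right)} = \frac{6}{-2 + v^{2}}$ ($q{\left(v \right)} = \frac{6}{-2 + v v} = \frac{6}{-2 + v^{2}}$)
$d{\left(S \right)} = - \frac{24}{-2 + S^{2}}$ ($d{\left(S \right)} = - 4 \frac{6}{-2 + S^{2}} = - \frac{24}{-2 + S^{2}}$)
$\frac{-31911 + 3836}{43008 + d{\left(m{\left(11,12 \right)} \right)}} = \frac{-31911 + 3836}{43008 - \frac{24}{-2 + 12^{2}}} = - \frac{28075}{43008 - \frac{24}{-2 + 144}} = - \frac{28075}{43008 - \frac{24}{142}} = - \frac{28075}{43008 - \frac{12}{71}} = - \frac{28075}{\frac{3053556}{71}} = \left(-28075\right) \frac{71}{3053556} = - \frac{1993325}{3053556}$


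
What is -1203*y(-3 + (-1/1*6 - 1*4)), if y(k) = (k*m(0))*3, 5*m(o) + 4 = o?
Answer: -187668/5 ≈ -37534.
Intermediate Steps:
m(o) = -⅘ + o/5
y(k) = -12*k/5 (y(k) = (k*(-⅘ + (⅕)*0))*3 = (k*(-⅘ + 0))*3 = (k*(-⅘))*3 = -4*k/5*3 = -12*k/5)
-1203*y(-3 + (-1/1*6 - 1*4)) = -(-14436)*(-3 + (-1/1*6 - 1*4))/5 = -(-14436)*(-3 + (-1*1*6 - 4))/5 = -(-14436)*(-3 + (-1*6 - 4))/5 = -(-14436)*(-3 + (-6 - 4))/5 = -(-14436)*(-3 - 10)/5 = -(-14436)*(-13)/5 = -1203*156/5 = -187668/5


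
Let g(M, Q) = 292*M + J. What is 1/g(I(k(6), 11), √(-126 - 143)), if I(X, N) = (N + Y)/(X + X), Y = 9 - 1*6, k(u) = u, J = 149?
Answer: 3/1469 ≈ 0.0020422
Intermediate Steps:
Y = 3 (Y = 9 - 6 = 3)
I(X, N) = (3 + N)/(2*X) (I(X, N) = (N + 3)/(X + X) = (3 + N)/((2*X)) = (3 + N)*(1/(2*X)) = (3 + N)/(2*X))
g(M, Q) = 149 + 292*M (g(M, Q) = 292*M + 149 = 149 + 292*M)
1/g(I(k(6), 11), √(-126 - 143)) = 1/(149 + 292*((½)*(3 + 11)/6)) = 1/(149 + 292*((½)*(⅙)*14)) = 1/(149 + 292*(7/6)) = 1/(149 + 1022/3) = 1/(1469/3) = 3/1469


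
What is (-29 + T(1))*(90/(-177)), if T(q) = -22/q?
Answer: 1530/59 ≈ 25.932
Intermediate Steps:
(-29 + T(1))*(90/(-177)) = (-29 - 22/1)*(90/(-177)) = (-29 - 22*1)*(90*(-1/177)) = (-29 - 22)*(-30/59) = -51*(-30/59) = 1530/59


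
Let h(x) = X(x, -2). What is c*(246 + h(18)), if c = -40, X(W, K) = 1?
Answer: -9880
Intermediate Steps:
h(x) = 1
c*(246 + h(18)) = -40*(246 + 1) = -40*247 = -9880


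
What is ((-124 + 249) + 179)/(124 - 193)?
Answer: -304/69 ≈ -4.4058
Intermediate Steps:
((-124 + 249) + 179)/(124 - 193) = (125 + 179)/(-69) = 304*(-1/69) = -304/69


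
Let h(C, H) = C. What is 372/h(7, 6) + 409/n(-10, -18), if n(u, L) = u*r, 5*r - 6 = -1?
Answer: 857/70 ≈ 12.243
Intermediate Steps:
r = 1 (r = 6/5 + (⅕)*(-1) = 6/5 - ⅕ = 1)
n(u, L) = u (n(u, L) = u*1 = u)
372/h(7, 6) + 409/n(-10, -18) = 372/7 + 409/(-10) = 372*(⅐) + 409*(-⅒) = 372/7 - 409/10 = 857/70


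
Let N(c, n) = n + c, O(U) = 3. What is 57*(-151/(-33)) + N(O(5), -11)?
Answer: 2781/11 ≈ 252.82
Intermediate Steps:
N(c, n) = c + n
57*(-151/(-33)) + N(O(5), -11) = 57*(-151/(-33)) + (3 - 11) = 57*(-151*(-1/33)) - 8 = 57*(151/33) - 8 = 2869/11 - 8 = 2781/11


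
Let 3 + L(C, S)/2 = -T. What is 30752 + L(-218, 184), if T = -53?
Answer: 30852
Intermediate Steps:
L(C, S) = 100 (L(C, S) = -6 + 2*(-1*(-53)) = -6 + 2*53 = -6 + 106 = 100)
30752 + L(-218, 184) = 30752 + 100 = 30852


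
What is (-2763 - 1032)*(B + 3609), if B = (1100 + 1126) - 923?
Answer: -18641040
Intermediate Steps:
B = 1303 (B = 2226 - 923 = 1303)
(-2763 - 1032)*(B + 3609) = (-2763 - 1032)*(1303 + 3609) = -3795*4912 = -18641040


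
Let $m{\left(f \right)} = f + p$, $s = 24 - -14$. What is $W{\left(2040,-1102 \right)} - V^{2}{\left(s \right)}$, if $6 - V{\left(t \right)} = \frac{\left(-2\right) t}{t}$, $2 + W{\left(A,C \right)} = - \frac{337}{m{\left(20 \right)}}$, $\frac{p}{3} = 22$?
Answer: $- \frac{6013}{86} \approx -69.919$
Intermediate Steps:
$p = 66$ ($p = 3 \cdot 22 = 66$)
$s = 38$ ($s = 24 + 14 = 38$)
$m{\left(f \right)} = 66 + f$ ($m{\left(f \right)} = f + 66 = 66 + f$)
$W{\left(A,C \right)} = - \frac{509}{86}$ ($W{\left(A,C \right)} = -2 - \frac{337}{66 + 20} = -2 - \frac{337}{86} = - \frac{509}{86}$)
$V{\left(t \right)} = 8$ ($V{\left(t \right)} = 6 - \frac{\left(-2\right) t}{t} = 6 - -2 = 6 + 2 = 8$)
$W{\left(2040,-1102 \right)} - V^{2}{\left(s \right)} = - \frac{509}{86} - 8^{2} = - \frac{509}{86} - 64 = - \frac{6013}{86}$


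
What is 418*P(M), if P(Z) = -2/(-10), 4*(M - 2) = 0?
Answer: 418/5 ≈ 83.600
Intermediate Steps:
M = 2 (M = 2 + (¼)*0 = 2 + 0 = 2)
P(Z) = ⅕ (P(Z) = -2*(-⅒) = ⅕)
418*P(M) = 418*(⅕) = 418/5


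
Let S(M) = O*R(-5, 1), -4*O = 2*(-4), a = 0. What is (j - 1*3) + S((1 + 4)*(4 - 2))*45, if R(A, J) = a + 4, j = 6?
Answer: 363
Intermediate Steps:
R(A, J) = 4 (R(A, J) = 0 + 4 = 4)
O = 2 (O = -(-4)/2 = -1/4*(-8) = 2)
S(M) = 8 (S(M) = 2*4 = 8)
(j - 1*3) + S((1 + 4)*(4 - 2))*45 = (6 - 1*3) + 8*45 = (6 - 3) + 360 = 3 + 360 = 363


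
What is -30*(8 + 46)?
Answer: -1620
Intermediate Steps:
-30*(8 + 46) = -30*54 = -1620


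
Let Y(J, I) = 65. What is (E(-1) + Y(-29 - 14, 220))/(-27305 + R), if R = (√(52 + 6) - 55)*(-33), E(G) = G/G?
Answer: -841170/324838469 + 1089*√58/324838469 ≈ -0.0025640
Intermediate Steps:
E(G) = 1
R = 1815 - 33*√58 (R = (√58 - 55)*(-33) = (-55 + √58)*(-33) = 1815 - 33*√58 ≈ 1563.7)
(E(-1) + Y(-29 - 14, 220))/(-27305 + R) = (1 + 65)/(-27305 + (1815 - 33*√58)) = 66/(-25490 - 33*√58)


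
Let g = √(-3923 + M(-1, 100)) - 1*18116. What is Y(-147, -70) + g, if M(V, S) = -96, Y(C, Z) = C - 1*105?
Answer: -18368 + I*√4019 ≈ -18368.0 + 63.396*I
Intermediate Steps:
Y(C, Z) = -105 + C (Y(C, Z) = C - 105 = -105 + C)
g = -18116 + I*√4019 (g = √(-3923 - 96) - 1*18116 = √(-4019) - 18116 = I*√4019 - 18116 = -18116 + I*√4019 ≈ -18116.0 + 63.396*I)
Y(-147, -70) + g = (-105 - 147) + (-18116 + I*√4019) = -252 + (-18116 + I*√4019) = -18368 + I*√4019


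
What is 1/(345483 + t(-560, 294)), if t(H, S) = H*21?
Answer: 1/333723 ≈ 2.9965e-6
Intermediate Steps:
t(H, S) = 21*H
1/(345483 + t(-560, 294)) = 1/(345483 + 21*(-560)) = 1/(345483 - 11760) = 1/333723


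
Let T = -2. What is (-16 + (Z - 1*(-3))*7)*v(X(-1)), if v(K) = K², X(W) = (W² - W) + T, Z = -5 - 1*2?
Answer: 0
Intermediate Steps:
Z = -7 (Z = -5 - 2 = -7)
X(W) = -2 + W² - W (X(W) = (W² - W) - 2 = -2 + W² - W)
(-16 + (Z - 1*(-3))*7)*v(X(-1)) = (-16 + (-7 - 1*(-3))*7)*(-2 + (-1)² - 1*(-1))² = (-16 + (-7 + 3)*7)*(-2 + 1 + 1)² = (-16 - 4*7)*0² = (-16 - 28)*0 = -44*0 = 0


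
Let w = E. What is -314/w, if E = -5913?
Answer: 314/5913 ≈ 0.053103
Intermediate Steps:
w = -5913
-314/w = -314/(-5913) = -314*(-1/5913) = 314/5913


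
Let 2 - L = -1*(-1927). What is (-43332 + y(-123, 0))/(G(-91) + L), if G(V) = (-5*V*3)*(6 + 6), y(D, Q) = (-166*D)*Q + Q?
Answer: -43332/14455 ≈ -2.9977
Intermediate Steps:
y(D, Q) = Q - 166*D*Q (y(D, Q) = -166*D*Q + Q = Q - 166*D*Q)
G(V) = -180*V (G(V) = -15*V*12 = -180*V)
L = -1925 (L = 2 - (-1)*(-1927) = 2 - 1*1927 = 2 - 1927 = -1925)
(-43332 + y(-123, 0))/(G(-91) + L) = (-43332 + 0*(1 - 166*(-123)))/(-180*(-91) - 1925) = (-43332 + 0*(1 + 20418))/(16380 - 1925) = (-43332 + 0*20419)/14455 = (-43332 + 0)*(1/14455) = -43332*1/14455 = -43332/14455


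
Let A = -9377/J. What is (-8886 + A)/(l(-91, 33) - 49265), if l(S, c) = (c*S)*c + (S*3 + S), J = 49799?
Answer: 442523291/7406505672 ≈ 0.059748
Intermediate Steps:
A = -9377/49799 ≈ -0.18830
l(S, c) = 4*S + S*c² (l(S, c) = (S*c)*c + (3*S + S) = S*c² + 4*S = 4*S + S*c²)
(-8886 + A)/(l(-91, 33) - 49265) = (-8886 - 9377/49799)/(-91*(4 + 33²) - 49265) = -442523291/(49799*(-91*(4 + 1089) - 49265)) = -442523291/(49799*(-91*1093 - 49265)) = -442523291/(49799*(-99463 - 49265)) = -442523291/49799/(-148728) = -442523291/49799*(-1/148728) = 442523291/7406505672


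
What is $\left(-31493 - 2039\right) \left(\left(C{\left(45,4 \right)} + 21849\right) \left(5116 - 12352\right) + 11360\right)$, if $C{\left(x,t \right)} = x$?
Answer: $5311925639968$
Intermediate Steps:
$\left(-31493 - 2039\right) \left(\left(C{\left(45,4 \right)} + 21849\right) \left(5116 - 12352\right) + 11360\right) = \left(-31493 - 2039\right) \left(\left(45 + 21849\right) \left(5116 - 12352\right) + 11360\right) = - 33532 \left(21894 \left(-7236\right) + 11360\right) = - 33532 \left(-158424984 + 11360\right) = \left(-33532\right) \left(-158413624\right) = 5311925639968$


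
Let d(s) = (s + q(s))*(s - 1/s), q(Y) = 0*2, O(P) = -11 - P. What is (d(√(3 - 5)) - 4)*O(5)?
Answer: 112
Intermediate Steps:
q(Y) = 0
d(s) = s*(s - 1/s) (d(s) = (s + 0)*(s - 1/s) = s*(s - 1/s))
(d(√(3 - 5)) - 4)*O(5) = ((-1 + (√(3 - 5))²) - 4)*(-11 - 1*5) = ((-1 + (√(-2))²) - 1*4)*(-11 - 5) = ((-1 + (I*√2)²) - 4)*(-16) = ((-1 - 2) - 4)*(-16) = (-3 - 4)*(-16) = -7*(-16) = 112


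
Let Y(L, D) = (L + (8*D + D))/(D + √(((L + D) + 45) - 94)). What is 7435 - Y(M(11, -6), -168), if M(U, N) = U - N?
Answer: 26385160/3553 - 7475*I*√2/14212 ≈ 7426.2 - 0.74382*I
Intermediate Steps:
Y(L, D) = (L + 9*D)/(D + √(-49 + D + L)) (Y(L, D) = (L + 9*D)/(D + √(((D + L) + 45) - 94)) = (L + 9*D)/(D + √((45 + D + L) - 94)) = (L + 9*D)/(D + √(-49 + D + L)))
7435 - Y(M(11, -6), -168) = 7435 - ((11 - 1*(-6)) + 9*(-168))/(-168 + √(-49 - 168 + (11 - 1*(-6)))) = 7435 - ((11 + 6) - 1512)/(-168 + √(-49 - 168 + (11 + 6))) = 7435 - (17 - 1512)/(-168 + √(-49 - 168 + 17)) = 7435 - (-1495)/(-168 + √(-200)) = 7435 - (-1495)/(-168 + 10*I*√2) = 7435 + 1495/(-168 + 10*I*√2)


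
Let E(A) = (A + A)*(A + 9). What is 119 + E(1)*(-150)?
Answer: -2881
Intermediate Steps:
E(A) = 2*A*(9 + A) (E(A) = (2*A)*(9 + A) = 2*A*(9 + A))
119 + E(1)*(-150) = 119 + (2*1*(9 + 1))*(-150) = 119 + (2*1*10)*(-150) = 119 + 20*(-150) = 119 - 3000 = -2881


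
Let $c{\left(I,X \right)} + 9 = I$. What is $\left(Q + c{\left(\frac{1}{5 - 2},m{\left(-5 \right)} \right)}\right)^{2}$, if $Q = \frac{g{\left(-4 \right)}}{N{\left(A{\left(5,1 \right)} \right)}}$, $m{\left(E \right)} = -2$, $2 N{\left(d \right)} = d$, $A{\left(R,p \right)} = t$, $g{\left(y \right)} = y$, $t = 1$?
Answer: $\frac{2500}{9} \approx 277.78$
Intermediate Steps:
$A{\left(R,p \right)} = 1$
$N{\left(d \right)} = \frac{d}{2}$
$c{\left(I,X \right)} = -9 + I$
$Q = -8$ ($Q = - \frac{4}{\frac{1}{2} \cdot 1} = - 4 \frac{1}{\frac{1}{2}} = \left(-4\right) 2 = -8$)
$\left(Q + c{\left(\frac{1}{5 - 2},m{\left(-5 \right)} \right)}\right)^{2} = \left(-8 - \left(9 - \frac{1}{5 - 2}\right)\right)^{2} = \left(-8 - \left(9 - \frac{1}{3}\right)\right)^{2} = \left(-8 + \left(-9 + \frac{1}{3}\right)\right)^{2} = \left(-8 - \frac{26}{3}\right)^{2} = \left(- \frac{50}{3}\right)^{2} = \frac{2500}{9}$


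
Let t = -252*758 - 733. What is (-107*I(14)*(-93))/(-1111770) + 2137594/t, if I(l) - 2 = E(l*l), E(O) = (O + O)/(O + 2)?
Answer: -39337760735071/3517482964545 ≈ -11.184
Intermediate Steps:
E(O) = 2*O/(2 + O) (E(O) = (2*O)/(2 + O) = 2*O/(2 + O))
t = -191749 (t = -191016 - 733 = -191749)
I(l) = 2 + 2*l²/(2 + l²) (I(l) = 2 + 2*(l*l)/(2 + l*l) = 2 + 2*l²/(2 + l²))
(-107*I(14)*(-93))/(-1111770) + 2137594/t = (-428*(1 + 14²)/(2 + 14²)*(-93))/(-1111770) + 2137594/(-191749) = (-428*(1 + 196)/(2 + 196)*(-93))*(-1/1111770) + 2137594*(-1/191749) = (-428*197/198*(-93))*(-1/1111770) - 2137594/191749 = (-107*394/99*(-93))*(-1/1111770) - 2137594/191749 = -42158/99*(-93)*(-1/1111770) - 2137594/191749 = (1306898/33)*(-1/1111770) - 2137594/191749 = -653449/18344205 - 2137594/191749 = -39337760735071/3517482964545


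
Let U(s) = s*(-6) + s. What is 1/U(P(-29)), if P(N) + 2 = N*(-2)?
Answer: -1/280 ≈ -0.0035714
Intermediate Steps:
P(N) = -2 - 2*N (P(N) = -2 + N*(-2) = -2 - 2*N)
U(s) = -5*s (U(s) = -6*s + s = -5*s)
1/U(P(-29)) = 1/(-5*(-2 - 2*(-29))) = 1/(-5*(-2 + 58)) = 1/(-5*56) = 1/(-280) = -1/280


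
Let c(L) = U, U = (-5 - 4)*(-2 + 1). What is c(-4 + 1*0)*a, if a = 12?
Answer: 108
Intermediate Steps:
U = 9 (U = -9*(-1) = 9)
c(L) = 9
c(-4 + 1*0)*a = 9*12 = 108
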